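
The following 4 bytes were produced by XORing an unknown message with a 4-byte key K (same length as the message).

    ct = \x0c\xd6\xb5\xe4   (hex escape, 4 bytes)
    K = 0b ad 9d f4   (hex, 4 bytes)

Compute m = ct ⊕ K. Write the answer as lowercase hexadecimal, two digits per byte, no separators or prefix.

0c xor 0b = 07
d6 xor ad = 7b
b5 xor 9d = 28
e4 xor f4 = 10

077b2810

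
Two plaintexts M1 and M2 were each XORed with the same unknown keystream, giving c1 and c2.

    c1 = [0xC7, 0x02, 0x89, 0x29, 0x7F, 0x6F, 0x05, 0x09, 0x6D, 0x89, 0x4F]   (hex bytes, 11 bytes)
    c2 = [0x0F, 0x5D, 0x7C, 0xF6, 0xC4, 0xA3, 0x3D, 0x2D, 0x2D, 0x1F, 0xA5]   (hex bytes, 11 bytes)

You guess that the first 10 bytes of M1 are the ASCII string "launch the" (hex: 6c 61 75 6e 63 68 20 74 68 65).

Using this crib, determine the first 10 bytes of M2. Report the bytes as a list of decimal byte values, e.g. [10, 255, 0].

First, c1 ⊕ c2 = (M1 ⊕ K) ⊕ (M2 ⊕ K) = M1 ⊕ M2, so the key drops out. Then M2 = (M1 ⊕ M2) ⊕ M1 over the first 10 bytes.
byte 0: (c7 ^ 0f) ^ 6c = c8 ^ 6c = a4
byte 1: (02 ^ 5d) ^ 61 = 5f ^ 61 = 3e
byte 2: (89 ^ 7c) ^ 75 = f5 ^ 75 = 80
byte 3: (29 ^ f6) ^ 6e = df ^ 6e = b1
byte 4: (7f ^ c4) ^ 63 = bb ^ 63 = d8
byte 5: (6f ^ a3) ^ 68 = cc ^ 68 = a4
byte 6: (05 ^ 3d) ^ 20 = 38 ^ 20 = 18
byte 7: (09 ^ 2d) ^ 74 = 24 ^ 74 = 50
byte 8: (6d ^ 2d) ^ 68 = 40 ^ 68 = 28
byte 9: (89 ^ 1f) ^ 65 = 96 ^ 65 = f3

[164, 62, 128, 177, 216, 164, 24, 80, 40, 243]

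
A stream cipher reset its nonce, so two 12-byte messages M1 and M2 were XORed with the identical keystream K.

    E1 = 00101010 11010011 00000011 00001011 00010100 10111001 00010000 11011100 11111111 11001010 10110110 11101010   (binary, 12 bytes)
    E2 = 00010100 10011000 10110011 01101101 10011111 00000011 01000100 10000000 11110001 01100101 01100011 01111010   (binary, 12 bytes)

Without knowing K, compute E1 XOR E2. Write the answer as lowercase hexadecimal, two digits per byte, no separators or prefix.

E1 ⊕ E2 = (M1 ⊕ K) ⊕ (M2 ⊕ K) = M1 ⊕ M2 — the shared key cancels under XOR.
00101010 xor 00010100 = 00111110
11010011 xor 10011000 = 01001011
00000011 xor 10110011 = 10110000
00001011 xor 01101101 = 01100110
00010100 xor 10011111 = 10001011
10111001 xor 00000011 = 10111010
00010000 xor 01000100 = 01010100
11011100 xor 10000000 = 01011100
11111111 xor 11110001 = 00001110
11001010 xor 01100101 = 10101111
10110110 xor 01100011 = 11010101
11101010 xor 01111010 = 10010000

3e4bb0668bba545c0eafd590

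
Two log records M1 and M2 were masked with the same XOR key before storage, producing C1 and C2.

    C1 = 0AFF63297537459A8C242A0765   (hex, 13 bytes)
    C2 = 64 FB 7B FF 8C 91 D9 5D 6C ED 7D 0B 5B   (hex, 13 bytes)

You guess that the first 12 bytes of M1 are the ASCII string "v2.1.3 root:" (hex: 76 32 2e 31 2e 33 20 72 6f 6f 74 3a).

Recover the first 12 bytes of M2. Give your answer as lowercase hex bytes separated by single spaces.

18 36 36 e7 d7 95 bc b5 8f a6 23 36

First, C1 ⊕ C2 = (M1 ⊕ K) ⊕ (M2 ⊕ K) = M1 ⊕ M2, so the key drops out. Then M2 = (M1 ⊕ M2) ⊕ M1 over the first 12 bytes.
byte 0: (0a xor 64) xor 76 = 6e xor 76 = 18
byte 1: (ff xor fb) xor 32 = 04 xor 32 = 36
byte 2: (63 xor 7b) xor 2e = 18 xor 2e = 36
byte 3: (29 xor ff) xor 31 = d6 xor 31 = e7
byte 4: (75 xor 8c) xor 2e = f9 xor 2e = d7
byte 5: (37 xor 91) xor 33 = a6 xor 33 = 95
byte 6: (45 xor d9) xor 20 = 9c xor 20 = bc
byte 7: (9a xor 5d) xor 72 = c7 xor 72 = b5
byte 8: (8c xor 6c) xor 6f = e0 xor 6f = 8f
byte 9: (24 xor ed) xor 6f = c9 xor 6f = a6
byte 10: (2a xor 7d) xor 74 = 57 xor 74 = 23
byte 11: (07 xor 0b) xor 3a = 0c xor 3a = 36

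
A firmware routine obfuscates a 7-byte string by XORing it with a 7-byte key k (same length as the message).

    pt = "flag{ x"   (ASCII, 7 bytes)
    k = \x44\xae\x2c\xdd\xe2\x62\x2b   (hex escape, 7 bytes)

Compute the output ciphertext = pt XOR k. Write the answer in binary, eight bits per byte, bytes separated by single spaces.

XOR is its own inverse, so applying the key byte-wise gives the result directly.
66 ⊕ 44 = 22
6c ⊕ ae = c2
61 ⊕ 2c = 4d
67 ⊕ dd = ba
7b ⊕ e2 = 99
20 ⊕ 62 = 42
78 ⊕ 2b = 53

00100010 11000010 01001101 10111010 10011001 01000010 01010011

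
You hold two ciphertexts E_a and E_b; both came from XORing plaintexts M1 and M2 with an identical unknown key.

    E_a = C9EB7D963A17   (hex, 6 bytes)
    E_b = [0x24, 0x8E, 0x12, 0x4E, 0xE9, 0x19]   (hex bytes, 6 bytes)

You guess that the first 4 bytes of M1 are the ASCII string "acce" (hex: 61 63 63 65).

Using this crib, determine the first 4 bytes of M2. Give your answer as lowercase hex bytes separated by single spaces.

First, E_a ⊕ E_b = (M1 ⊕ K) ⊕ (M2 ⊕ K) = M1 ⊕ M2, so the key drops out. Then M2 = (M1 ⊕ M2) ⊕ M1 over the first 4 bytes.
byte 0: (c9 ^ 24) ^ 61 = ed ^ 61 = 8c
byte 1: (eb ^ 8e) ^ 63 = 65 ^ 63 = 06
byte 2: (7d ^ 12) ^ 63 = 6f ^ 63 = 0c
byte 3: (96 ^ 4e) ^ 65 = d8 ^ 65 = bd

8c 06 0c bd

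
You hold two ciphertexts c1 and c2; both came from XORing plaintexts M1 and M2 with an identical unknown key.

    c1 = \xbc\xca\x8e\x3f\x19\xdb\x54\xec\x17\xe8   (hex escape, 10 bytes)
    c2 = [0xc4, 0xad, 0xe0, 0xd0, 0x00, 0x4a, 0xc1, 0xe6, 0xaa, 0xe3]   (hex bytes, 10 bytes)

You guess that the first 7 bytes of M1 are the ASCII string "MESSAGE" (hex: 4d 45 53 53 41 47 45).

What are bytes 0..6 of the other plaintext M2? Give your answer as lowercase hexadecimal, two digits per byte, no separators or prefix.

35223dbc58d6d0

First, c1 ⊕ c2 = (M1 ⊕ K) ⊕ (M2 ⊕ K) = M1 ⊕ M2, so the key drops out. Then M2 = (M1 ⊕ M2) ⊕ M1 over the first 7 bytes.
byte 0: (bc XOR c4) XOR 4d = 78 XOR 4d = 35
byte 1: (ca XOR ad) XOR 45 = 67 XOR 45 = 22
byte 2: (8e XOR e0) XOR 53 = 6e XOR 53 = 3d
byte 3: (3f XOR d0) XOR 53 = ef XOR 53 = bc
byte 4: (19 XOR 00) XOR 41 = 19 XOR 41 = 58
byte 5: (db XOR 4a) XOR 47 = 91 XOR 47 = d6
byte 6: (54 XOR c1) XOR 45 = 95 XOR 45 = d0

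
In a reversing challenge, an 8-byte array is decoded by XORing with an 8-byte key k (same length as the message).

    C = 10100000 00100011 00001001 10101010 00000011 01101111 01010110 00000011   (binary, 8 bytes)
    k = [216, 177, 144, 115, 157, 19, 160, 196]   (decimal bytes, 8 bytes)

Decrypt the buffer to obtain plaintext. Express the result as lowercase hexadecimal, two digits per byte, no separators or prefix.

789299d99e7cf6c7

10100000 xor 11011000 = 01111000
00100011 xor 10110001 = 10010010
00001001 xor 10010000 = 10011001
10101010 xor 01110011 = 11011001
00000011 xor 10011101 = 10011110
01101111 xor 00010011 = 01111100
01010110 xor 10100000 = 11110110
00000011 xor 11000100 = 11000111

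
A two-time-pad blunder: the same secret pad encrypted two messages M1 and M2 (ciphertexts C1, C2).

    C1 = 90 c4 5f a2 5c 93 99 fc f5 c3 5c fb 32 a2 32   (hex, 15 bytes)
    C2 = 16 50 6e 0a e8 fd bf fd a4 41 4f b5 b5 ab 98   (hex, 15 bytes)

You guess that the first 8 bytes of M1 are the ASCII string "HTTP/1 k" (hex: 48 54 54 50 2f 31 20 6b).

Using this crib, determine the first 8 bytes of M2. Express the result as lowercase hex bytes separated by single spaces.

First, C1 ⊕ C2 = (M1 ⊕ K) ⊕ (M2 ⊕ K) = M1 ⊕ M2, so the key drops out. Then M2 = (M1 ⊕ M2) ⊕ M1 over the first 8 bytes.
byte 0: (90 xor 16) xor 48 = 86 xor 48 = ce
byte 1: (c4 xor 50) xor 54 = 94 xor 54 = c0
byte 2: (5f xor 6e) xor 54 = 31 xor 54 = 65
byte 3: (a2 xor 0a) xor 50 = a8 xor 50 = f8
byte 4: (5c xor e8) xor 2f = b4 xor 2f = 9b
byte 5: (93 xor fd) xor 31 = 6e xor 31 = 5f
byte 6: (99 xor bf) xor 20 = 26 xor 20 = 06
byte 7: (fc xor fd) xor 6b = 01 xor 6b = 6a

ce c0 65 f8 9b 5f 06 6a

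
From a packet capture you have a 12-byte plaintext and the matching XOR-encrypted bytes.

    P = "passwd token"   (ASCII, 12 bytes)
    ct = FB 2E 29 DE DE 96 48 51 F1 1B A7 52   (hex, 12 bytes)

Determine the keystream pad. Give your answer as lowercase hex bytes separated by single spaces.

8b 4f 5a ad a9 f2 68 25 9e 70 c2 3c

Since ct = P ⊕ pad, XORing both sides with P gives pad = P ⊕ ct.
70 ⊕ fb = 8b
61 ⊕ 2e = 4f
73 ⊕ 29 = 5a
73 ⊕ de = ad
77 ⊕ de = a9
64 ⊕ 96 = f2
20 ⊕ 48 = 68
74 ⊕ 51 = 25
6f ⊕ f1 = 9e
6b ⊕ 1b = 70
65 ⊕ a7 = c2
6e ⊕ 52 = 3c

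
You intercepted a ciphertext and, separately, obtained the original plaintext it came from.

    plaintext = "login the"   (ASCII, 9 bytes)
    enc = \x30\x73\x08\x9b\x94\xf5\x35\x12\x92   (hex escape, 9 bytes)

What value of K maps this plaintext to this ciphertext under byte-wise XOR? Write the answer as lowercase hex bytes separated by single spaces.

5c 1c 6f f2 fa d5 41 7a f7

Since enc = plaintext ⊕ K, XORing both sides with plaintext gives K = plaintext ⊕ enc.
6c XOR 30 = 5c
6f XOR 73 = 1c
67 XOR 08 = 6f
69 XOR 9b = f2
6e XOR 94 = fa
20 XOR f5 = d5
74 XOR 35 = 41
68 XOR 12 = 7a
65 XOR 92 = f7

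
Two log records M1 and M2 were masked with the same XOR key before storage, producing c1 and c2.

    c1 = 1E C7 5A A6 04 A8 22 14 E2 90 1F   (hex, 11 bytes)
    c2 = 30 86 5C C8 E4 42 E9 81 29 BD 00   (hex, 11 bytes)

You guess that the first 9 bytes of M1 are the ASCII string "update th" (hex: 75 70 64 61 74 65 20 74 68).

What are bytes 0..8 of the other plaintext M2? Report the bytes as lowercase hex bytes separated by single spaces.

First, c1 ⊕ c2 = (M1 ⊕ K) ⊕ (M2 ⊕ K) = M1 ⊕ M2, so the key drops out. Then M2 = (M1 ⊕ M2) ⊕ M1 over the first 9 bytes.
byte 0: (1e XOR 30) XOR 75 = 2e XOR 75 = 5b
byte 1: (c7 XOR 86) XOR 70 = 41 XOR 70 = 31
byte 2: (5a XOR 5c) XOR 64 = 06 XOR 64 = 62
byte 3: (a6 XOR c8) XOR 61 = 6e XOR 61 = 0f
byte 4: (04 XOR e4) XOR 74 = e0 XOR 74 = 94
byte 5: (a8 XOR 42) XOR 65 = ea XOR 65 = 8f
byte 6: (22 XOR e9) XOR 20 = cb XOR 20 = eb
byte 7: (14 XOR 81) XOR 74 = 95 XOR 74 = e1
byte 8: (e2 XOR 29) XOR 68 = cb XOR 68 = a3

5b 31 62 0f 94 8f eb e1 a3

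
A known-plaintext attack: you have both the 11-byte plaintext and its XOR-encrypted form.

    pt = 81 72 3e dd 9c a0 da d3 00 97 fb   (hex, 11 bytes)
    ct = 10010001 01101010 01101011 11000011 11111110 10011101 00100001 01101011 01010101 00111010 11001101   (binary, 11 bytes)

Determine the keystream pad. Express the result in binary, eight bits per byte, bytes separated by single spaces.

Since ct = pt ⊕ pad, XORing both sides with pt gives pad = pt ⊕ ct.
byte 0: 81 ⊕ 91 = 10
byte 1: 72 ⊕ 6a = 18
byte 2: 3e ⊕ 6b = 55
byte 3: dd ⊕ c3 = 1e
byte 4: 9c ⊕ fe = 62
byte 5: a0 ⊕ 9d = 3d
byte 6: da ⊕ 21 = fb
byte 7: d3 ⊕ 6b = b8
byte 8: 00 ⊕ 55 = 55
byte 9: 97 ⊕ 3a = ad
byte 10: fb ⊕ cd = 36

00010000 00011000 01010101 00011110 01100010 00111101 11111011 10111000 01010101 10101101 00110110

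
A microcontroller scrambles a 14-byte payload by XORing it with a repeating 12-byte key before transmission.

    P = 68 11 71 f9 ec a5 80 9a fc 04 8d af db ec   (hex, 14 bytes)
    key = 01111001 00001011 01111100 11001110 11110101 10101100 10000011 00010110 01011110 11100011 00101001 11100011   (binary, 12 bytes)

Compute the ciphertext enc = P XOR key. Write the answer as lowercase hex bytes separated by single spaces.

The 12-byte key repeats, so the effective keystream is 79 0b 7c ce f5 ac 83 16 5e e3 29 e3 79 0b.
byte 0: 68 xor 79 = 11
byte 1: 11 xor 0b = 1a
byte 2: 71 xor 7c = 0d
byte 3: f9 xor ce = 37
byte 4: ec xor f5 = 19
byte 5: a5 xor ac = 09
byte 6: 80 xor 83 = 03
byte 7: 9a xor 16 = 8c
byte 8: fc xor 5e = a2
byte 9: 04 xor e3 = e7
byte 10: 8d xor 29 = a4
byte 11: af xor e3 = 4c
byte 12: db xor 79 = a2
byte 13: ec xor 0b = e7

11 1a 0d 37 19 09 03 8c a2 e7 a4 4c a2 e7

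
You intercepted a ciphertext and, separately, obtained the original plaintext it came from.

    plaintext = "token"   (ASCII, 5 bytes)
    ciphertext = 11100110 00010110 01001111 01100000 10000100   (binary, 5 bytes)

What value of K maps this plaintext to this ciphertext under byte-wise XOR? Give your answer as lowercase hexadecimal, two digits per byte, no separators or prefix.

Since ciphertext = plaintext ⊕ K, XORing both sides with plaintext gives K = plaintext ⊕ ciphertext.
74 xor e6 = 92
6f xor 16 = 79
6b xor 4f = 24
65 xor 60 = 05
6e xor 84 = ea

92792405ea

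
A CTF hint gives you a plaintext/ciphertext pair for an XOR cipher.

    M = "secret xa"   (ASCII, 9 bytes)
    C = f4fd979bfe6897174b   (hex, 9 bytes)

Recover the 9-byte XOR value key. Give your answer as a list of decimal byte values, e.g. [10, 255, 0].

[135, 152, 244, 233, 155, 28, 183, 111, 42]

Since C = M ⊕ key, XORing both sides with M gives key = M ⊕ C.
115 XOR 244 = 135
101 XOR 253 = 152
 99 XOR 151 = 244
114 XOR 155 = 233
101 XOR 254 = 155
116 XOR 104 =  28
 32 XOR 151 = 183
120 XOR  23 = 111
 97 XOR  75 =  42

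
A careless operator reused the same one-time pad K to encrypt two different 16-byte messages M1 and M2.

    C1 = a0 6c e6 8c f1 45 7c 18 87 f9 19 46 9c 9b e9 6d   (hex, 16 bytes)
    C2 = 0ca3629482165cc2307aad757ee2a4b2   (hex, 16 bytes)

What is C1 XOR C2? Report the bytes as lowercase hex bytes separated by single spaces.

C1 ⊕ C2 = (M1 ⊕ K) ⊕ (M2 ⊕ K) = M1 ⊕ M2 — the shared key cancels under XOR.
a0 XOR 0c = ac
6c XOR a3 = cf
e6 XOR 62 = 84
8c XOR 94 = 18
f1 XOR 82 = 73
45 XOR 16 = 53
7c XOR 5c = 20
18 XOR c2 = da
87 XOR 30 = b7
f9 XOR 7a = 83
19 XOR ad = b4
46 XOR 75 = 33
9c XOR 7e = e2
9b XOR e2 = 79
e9 XOR a4 = 4d
6d XOR b2 = df

ac cf 84 18 73 53 20 da b7 83 b4 33 e2 79 4d df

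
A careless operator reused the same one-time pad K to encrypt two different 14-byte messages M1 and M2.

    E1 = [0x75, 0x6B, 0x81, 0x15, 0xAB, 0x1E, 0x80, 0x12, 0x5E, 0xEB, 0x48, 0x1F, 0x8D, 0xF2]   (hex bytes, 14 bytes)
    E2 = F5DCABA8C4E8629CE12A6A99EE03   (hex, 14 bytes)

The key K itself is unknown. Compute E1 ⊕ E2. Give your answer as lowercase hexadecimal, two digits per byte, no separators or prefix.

E1 ⊕ E2 = (M1 ⊕ K) ⊕ (M2 ⊕ K) = M1 ⊕ M2 — the shared key cancels under XOR.
75 ^ f5 = 80
6b ^ dc = b7
81 ^ ab = 2a
15 ^ a8 = bd
ab ^ c4 = 6f
1e ^ e8 = f6
80 ^ 62 = e2
12 ^ 9c = 8e
5e ^ e1 = bf
eb ^ 2a = c1
48 ^ 6a = 22
1f ^ 99 = 86
8d ^ ee = 63
f2 ^ 03 = f1

80b72abd6ff6e28ebfc1228663f1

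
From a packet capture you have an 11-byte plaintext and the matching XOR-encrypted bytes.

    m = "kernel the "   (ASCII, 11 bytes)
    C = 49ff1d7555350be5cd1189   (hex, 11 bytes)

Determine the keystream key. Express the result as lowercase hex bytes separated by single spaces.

22 9a 6f 1b 30 59 2b 91 a5 74 a9

Since C = m ⊕ key, XORing both sides with m gives key = m ⊕ C.
6b ^ 49 = 22
65 ^ ff = 9a
72 ^ 1d = 6f
6e ^ 75 = 1b
65 ^ 55 = 30
6c ^ 35 = 59
20 ^ 0b = 2b
74 ^ e5 = 91
68 ^ cd = a5
65 ^ 11 = 74
20 ^ 89 = a9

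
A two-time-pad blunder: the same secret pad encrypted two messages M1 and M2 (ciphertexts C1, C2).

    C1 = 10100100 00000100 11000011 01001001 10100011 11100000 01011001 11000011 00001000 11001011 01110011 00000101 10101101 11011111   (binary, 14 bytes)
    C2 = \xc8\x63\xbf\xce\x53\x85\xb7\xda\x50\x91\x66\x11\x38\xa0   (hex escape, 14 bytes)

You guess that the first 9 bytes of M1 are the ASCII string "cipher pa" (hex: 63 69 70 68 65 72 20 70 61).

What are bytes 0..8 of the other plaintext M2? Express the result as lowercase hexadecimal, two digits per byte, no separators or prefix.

0f0e0cef9517ce6939

First, C1 ⊕ C2 = (M1 ⊕ K) ⊕ (M2 ⊕ K) = M1 ⊕ M2, so the key drops out. Then M2 = (M1 ⊕ M2) ⊕ M1 over the first 9 bytes.
byte 0: (a4 xor c8) xor 63 = 6c xor 63 = 0f
byte 1: (04 xor 63) xor 69 = 67 xor 69 = 0e
byte 2: (c3 xor bf) xor 70 = 7c xor 70 = 0c
byte 3: (49 xor ce) xor 68 = 87 xor 68 = ef
byte 4: (a3 xor 53) xor 65 = f0 xor 65 = 95
byte 5: (e0 xor 85) xor 72 = 65 xor 72 = 17
byte 6: (59 xor b7) xor 20 = ee xor 20 = ce
byte 7: (c3 xor da) xor 70 = 19 xor 70 = 69
byte 8: (08 xor 50) xor 61 = 58 xor 61 = 39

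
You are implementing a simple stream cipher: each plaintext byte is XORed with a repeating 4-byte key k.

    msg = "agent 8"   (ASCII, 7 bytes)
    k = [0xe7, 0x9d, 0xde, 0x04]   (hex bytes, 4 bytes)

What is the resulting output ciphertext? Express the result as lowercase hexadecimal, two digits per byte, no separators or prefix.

86fabb6a93bde6

The 4-byte key repeats, so the effective keystream is e7 9d de 04 e7 9d de.
byte 0: 01100001 ⊕ 11100111 = 10000110
byte 1: 01100111 ⊕ 10011101 = 11111010
byte 2: 01100101 ⊕ 11011110 = 10111011
byte 3: 01101110 ⊕ 00000100 = 01101010
byte 4: 01110100 ⊕ 11100111 = 10010011
byte 5: 00100000 ⊕ 10011101 = 10111101
byte 6: 00111000 ⊕ 11011110 = 11100110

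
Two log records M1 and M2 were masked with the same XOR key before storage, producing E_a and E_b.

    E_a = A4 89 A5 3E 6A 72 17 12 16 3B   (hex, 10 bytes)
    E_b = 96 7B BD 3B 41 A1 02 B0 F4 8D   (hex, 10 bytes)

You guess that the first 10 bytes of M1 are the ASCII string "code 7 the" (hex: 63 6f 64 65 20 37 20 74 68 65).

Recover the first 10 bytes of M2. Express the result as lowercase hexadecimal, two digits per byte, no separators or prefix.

First, E_a ⊕ E_b = (M1 ⊕ K) ⊕ (M2 ⊕ K) = M1 ⊕ M2, so the key drops out. Then M2 = (M1 ⊕ M2) ⊕ M1 over the first 10 bytes.
byte 0: (a4 xor 96) xor 63 = 32 xor 63 = 51
byte 1: (89 xor 7b) xor 6f = f2 xor 6f = 9d
byte 2: (a5 xor bd) xor 64 = 18 xor 64 = 7c
byte 3: (3e xor 3b) xor 65 = 05 xor 65 = 60
byte 4: (6a xor 41) xor 20 = 2b xor 20 = 0b
byte 5: (72 xor a1) xor 37 = d3 xor 37 = e4
byte 6: (17 xor 02) xor 20 = 15 xor 20 = 35
byte 7: (12 xor b0) xor 74 = a2 xor 74 = d6
byte 8: (16 xor f4) xor 68 = e2 xor 68 = 8a
byte 9: (3b xor 8d) xor 65 = b6 xor 65 = d3

519d7c600be435d68ad3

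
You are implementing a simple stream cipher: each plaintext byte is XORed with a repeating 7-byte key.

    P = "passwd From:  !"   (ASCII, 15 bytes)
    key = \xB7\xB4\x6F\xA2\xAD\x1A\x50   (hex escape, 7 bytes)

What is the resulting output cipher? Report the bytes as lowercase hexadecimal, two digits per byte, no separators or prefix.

c7d51cd1da7e70f1c600cf973a7096

The 7-byte key repeats, so the effective keystream is b7 b4 6f a2 ad 1a 50 b7 b4 6f a2 ad 1a 50 b7.
byte 0: 01110000 XOR 10110111 = 11000111
byte 1: 01100001 XOR 10110100 = 11010101
byte 2: 01110011 XOR 01101111 = 00011100
byte 3: 01110011 XOR 10100010 = 11010001
byte 4: 01110111 XOR 10101101 = 11011010
byte 5: 01100100 XOR 00011010 = 01111110
byte 6: 00100000 XOR 01010000 = 01110000
byte 7: 01000110 XOR 10110111 = 11110001
byte 8: 01110010 XOR 10110100 = 11000110
byte 9: 01101111 XOR 01101111 = 00000000
byte 10: 01101101 XOR 10100010 = 11001111
byte 11: 00111010 XOR 10101101 = 10010111
byte 12: 00100000 XOR 00011010 = 00111010
byte 13: 00100000 XOR 01010000 = 01110000
byte 14: 00100001 XOR 10110111 = 10010110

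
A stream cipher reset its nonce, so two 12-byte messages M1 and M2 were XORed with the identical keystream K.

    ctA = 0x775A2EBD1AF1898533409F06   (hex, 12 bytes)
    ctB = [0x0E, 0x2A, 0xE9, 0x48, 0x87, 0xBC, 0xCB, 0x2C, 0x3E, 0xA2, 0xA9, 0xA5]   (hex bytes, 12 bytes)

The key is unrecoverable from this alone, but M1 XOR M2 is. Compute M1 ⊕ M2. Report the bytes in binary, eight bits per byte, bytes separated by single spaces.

01111001 01110000 11000111 11110101 10011101 01001101 01000010 10101001 00001101 11100010 00110110 10100011

ctA ⊕ ctB = (M1 ⊕ K) ⊕ (M2 ⊕ K) = M1 ⊕ M2 — the shared key cancels under XOR.
77 ⊕ 0e = 79
5a ⊕ 2a = 70
2e ⊕ e9 = c7
bd ⊕ 48 = f5
1a ⊕ 87 = 9d
f1 ⊕ bc = 4d
89 ⊕ cb = 42
85 ⊕ 2c = a9
33 ⊕ 3e = 0d
40 ⊕ a2 = e2
9f ⊕ a9 = 36
06 ⊕ a5 = a3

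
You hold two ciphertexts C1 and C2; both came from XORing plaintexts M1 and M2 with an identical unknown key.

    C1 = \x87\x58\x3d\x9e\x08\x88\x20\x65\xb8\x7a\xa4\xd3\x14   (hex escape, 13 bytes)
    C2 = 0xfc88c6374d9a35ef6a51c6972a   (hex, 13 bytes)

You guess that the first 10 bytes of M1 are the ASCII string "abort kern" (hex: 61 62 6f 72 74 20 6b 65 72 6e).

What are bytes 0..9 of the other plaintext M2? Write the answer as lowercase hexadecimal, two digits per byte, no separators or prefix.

First, C1 ⊕ C2 = (M1 ⊕ K) ⊕ (M2 ⊕ K) = M1 ⊕ M2, so the key drops out. Then M2 = (M1 ⊕ M2) ⊕ M1 over the first 10 bytes.
byte 0: (87 ⊕ fc) ⊕ 61 = 7b ⊕ 61 = 1a
byte 1: (58 ⊕ 88) ⊕ 62 = d0 ⊕ 62 = b2
byte 2: (3d ⊕ c6) ⊕ 6f = fb ⊕ 6f = 94
byte 3: (9e ⊕ 37) ⊕ 72 = a9 ⊕ 72 = db
byte 4: (08 ⊕ 4d) ⊕ 74 = 45 ⊕ 74 = 31
byte 5: (88 ⊕ 9a) ⊕ 20 = 12 ⊕ 20 = 32
byte 6: (20 ⊕ 35) ⊕ 6b = 15 ⊕ 6b = 7e
byte 7: (65 ⊕ ef) ⊕ 65 = 8a ⊕ 65 = ef
byte 8: (b8 ⊕ 6a) ⊕ 72 = d2 ⊕ 72 = a0
byte 9: (7a ⊕ 51) ⊕ 6e = 2b ⊕ 6e = 45

1ab294db31327eefa045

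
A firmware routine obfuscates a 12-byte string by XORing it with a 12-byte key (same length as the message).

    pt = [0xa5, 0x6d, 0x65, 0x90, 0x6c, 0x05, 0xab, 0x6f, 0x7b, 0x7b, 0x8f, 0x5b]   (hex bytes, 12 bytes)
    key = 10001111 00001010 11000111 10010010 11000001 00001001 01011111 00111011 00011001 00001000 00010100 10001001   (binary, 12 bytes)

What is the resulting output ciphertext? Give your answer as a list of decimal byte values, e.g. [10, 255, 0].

[42, 103, 162, 2, 173, 12, 244, 84, 98, 115, 155, 210]

XOR is its own inverse, so applying the key byte-wise gives the result directly.
10100101 ⊕ 10001111 = 00101010
01101101 ⊕ 00001010 = 01100111
01100101 ⊕ 11000111 = 10100010
10010000 ⊕ 10010010 = 00000010
01101100 ⊕ 11000001 = 10101101
00000101 ⊕ 00001001 = 00001100
10101011 ⊕ 01011111 = 11110100
01101111 ⊕ 00111011 = 01010100
01111011 ⊕ 00011001 = 01100010
01111011 ⊕ 00001000 = 01110011
10001111 ⊕ 00010100 = 10011011
01011011 ⊕ 10001001 = 11010010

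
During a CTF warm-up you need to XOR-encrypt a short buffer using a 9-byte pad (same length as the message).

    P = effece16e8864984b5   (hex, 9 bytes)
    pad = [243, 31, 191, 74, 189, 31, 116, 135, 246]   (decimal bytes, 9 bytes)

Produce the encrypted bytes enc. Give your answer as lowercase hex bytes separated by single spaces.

XOR is its own inverse, so applying the key byte-wise gives the result directly.
ef ⊕ f3 = 1c
fe ⊕ 1f = e1
ce ⊕ bf = 71
16 ⊕ 4a = 5c
e8 ⊕ bd = 55
86 ⊕ 1f = 99
49 ⊕ 74 = 3d
84 ⊕ 87 = 03
b5 ⊕ f6 = 43

1c e1 71 5c 55 99 3d 03 43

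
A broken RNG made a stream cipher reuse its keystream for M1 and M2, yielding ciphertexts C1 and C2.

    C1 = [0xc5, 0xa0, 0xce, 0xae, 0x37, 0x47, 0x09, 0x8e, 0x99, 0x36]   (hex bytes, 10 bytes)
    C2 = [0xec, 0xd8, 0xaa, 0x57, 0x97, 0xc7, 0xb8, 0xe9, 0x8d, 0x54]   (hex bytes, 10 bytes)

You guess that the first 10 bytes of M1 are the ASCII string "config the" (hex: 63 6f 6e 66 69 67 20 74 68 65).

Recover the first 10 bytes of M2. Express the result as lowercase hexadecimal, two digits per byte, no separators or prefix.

4a170a9fc9e791137c07

First, C1 ⊕ C2 = (M1 ⊕ K) ⊕ (M2 ⊕ K) = M1 ⊕ M2, so the key drops out. Then M2 = (M1 ⊕ M2) ⊕ M1 over the first 10 bytes.
byte 0: (c5 xor ec) xor 63 = 29 xor 63 = 4a
byte 1: (a0 xor d8) xor 6f = 78 xor 6f = 17
byte 2: (ce xor aa) xor 6e = 64 xor 6e = 0a
byte 3: (ae xor 57) xor 66 = f9 xor 66 = 9f
byte 4: (37 xor 97) xor 69 = a0 xor 69 = c9
byte 5: (47 xor c7) xor 67 = 80 xor 67 = e7
byte 6: (09 xor b8) xor 20 = b1 xor 20 = 91
byte 7: (8e xor e9) xor 74 = 67 xor 74 = 13
byte 8: (99 xor 8d) xor 68 = 14 xor 68 = 7c
byte 9: (36 xor 54) xor 65 = 62 xor 65 = 07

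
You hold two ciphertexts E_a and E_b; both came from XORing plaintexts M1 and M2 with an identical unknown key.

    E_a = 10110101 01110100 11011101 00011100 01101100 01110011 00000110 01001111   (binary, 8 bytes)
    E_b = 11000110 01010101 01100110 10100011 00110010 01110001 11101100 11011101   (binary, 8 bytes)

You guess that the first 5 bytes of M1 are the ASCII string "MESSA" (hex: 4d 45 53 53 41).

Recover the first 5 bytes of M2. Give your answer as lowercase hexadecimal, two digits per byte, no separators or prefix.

3e64e8ec1f

First, E_a ⊕ E_b = (M1 ⊕ K) ⊕ (M2 ⊕ K) = M1 ⊕ M2, so the key drops out. Then M2 = (M1 ⊕ M2) ⊕ M1 over the first 5 bytes.
byte 0: (b5 ⊕ c6) ⊕ 4d = 73 ⊕ 4d = 3e
byte 1: (74 ⊕ 55) ⊕ 45 = 21 ⊕ 45 = 64
byte 2: (dd ⊕ 66) ⊕ 53 = bb ⊕ 53 = e8
byte 3: (1c ⊕ a3) ⊕ 53 = bf ⊕ 53 = ec
byte 4: (6c ⊕ 32) ⊕ 41 = 5e ⊕ 41 = 1f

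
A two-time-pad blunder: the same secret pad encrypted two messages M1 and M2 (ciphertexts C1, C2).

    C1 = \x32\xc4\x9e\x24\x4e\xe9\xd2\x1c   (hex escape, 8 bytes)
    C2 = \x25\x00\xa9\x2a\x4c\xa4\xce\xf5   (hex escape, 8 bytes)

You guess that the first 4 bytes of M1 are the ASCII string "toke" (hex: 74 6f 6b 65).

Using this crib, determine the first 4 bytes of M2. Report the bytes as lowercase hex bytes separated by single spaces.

First, C1 ⊕ C2 = (M1 ⊕ K) ⊕ (M2 ⊕ K) = M1 ⊕ M2, so the key drops out. Then M2 = (M1 ⊕ M2) ⊕ M1 over the first 4 bytes.
byte 0: (32 xor 25) xor 74 = 17 xor 74 = 63
byte 1: (c4 xor 00) xor 6f = c4 xor 6f = ab
byte 2: (9e xor a9) xor 6b = 37 xor 6b = 5c
byte 3: (24 xor 2a) xor 65 = 0e xor 65 = 6b

63 ab 5c 6b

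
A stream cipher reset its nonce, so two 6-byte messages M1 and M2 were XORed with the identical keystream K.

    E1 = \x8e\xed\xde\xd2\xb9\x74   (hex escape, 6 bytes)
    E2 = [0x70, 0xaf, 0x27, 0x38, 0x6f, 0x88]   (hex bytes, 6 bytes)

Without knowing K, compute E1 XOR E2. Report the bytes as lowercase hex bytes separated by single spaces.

E1 ⊕ E2 = (M1 ⊕ K) ⊕ (M2 ⊕ K) = M1 ⊕ M2 — the shared key cancels under XOR.
byte 0: 8e xor 70 = fe
byte 1: ed xor af = 42
byte 2: de xor 27 = f9
byte 3: d2 xor 38 = ea
byte 4: b9 xor 6f = d6
byte 5: 74 xor 88 = fc

fe 42 f9 ea d6 fc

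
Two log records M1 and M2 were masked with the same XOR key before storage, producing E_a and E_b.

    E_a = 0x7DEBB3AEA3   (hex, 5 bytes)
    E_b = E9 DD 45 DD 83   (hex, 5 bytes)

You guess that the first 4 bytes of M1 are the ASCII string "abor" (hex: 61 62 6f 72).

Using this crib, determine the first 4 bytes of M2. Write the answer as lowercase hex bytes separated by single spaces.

First, E_a ⊕ E_b = (M1 ⊕ K) ⊕ (M2 ⊕ K) = M1 ⊕ M2, so the key drops out. Then M2 = (M1 ⊕ M2) ⊕ M1 over the first 4 bytes.
byte 0: (7d XOR e9) XOR 61 = 94 XOR 61 = f5
byte 1: (eb XOR dd) XOR 62 = 36 XOR 62 = 54
byte 2: (b3 XOR 45) XOR 6f = f6 XOR 6f = 99
byte 3: (ae XOR dd) XOR 72 = 73 XOR 72 = 01

f5 54 99 01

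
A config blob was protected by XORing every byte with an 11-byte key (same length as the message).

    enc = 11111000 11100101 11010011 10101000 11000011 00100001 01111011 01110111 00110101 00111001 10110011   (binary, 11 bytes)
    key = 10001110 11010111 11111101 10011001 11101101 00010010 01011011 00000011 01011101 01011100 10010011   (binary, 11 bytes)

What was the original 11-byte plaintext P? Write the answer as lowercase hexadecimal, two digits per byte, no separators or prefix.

XOR is its own inverse, so applying the key byte-wise gives the result directly.
byte 0: 248 ⊕ 142 = 118
byte 1: 229 ⊕ 215 =  50
byte 2: 211 ⊕ 253 =  46
byte 3: 168 ⊕ 153 =  49
byte 4: 195 ⊕ 237 =  46
byte 5:  33 ⊕  18 =  51
byte 6: 123 ⊕  91 =  32
byte 7: 119 ⊕   3 = 116
byte 8:  53 ⊕  93 = 104
byte 9:  57 ⊕  92 = 101
byte 10: 179 ⊕ 147 =  32

76322e312e332074686520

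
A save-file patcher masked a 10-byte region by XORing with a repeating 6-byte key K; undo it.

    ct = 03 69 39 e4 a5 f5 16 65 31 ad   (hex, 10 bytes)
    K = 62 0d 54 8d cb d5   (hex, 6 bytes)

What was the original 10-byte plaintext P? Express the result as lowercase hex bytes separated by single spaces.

The 6-byte key repeats, so the effective keystream is 62 0d 54 8d cb d5 62 0d 54 8d.
byte 0: 03 XOR 62 = 61
byte 1: 69 XOR 0d = 64
byte 2: 39 XOR 54 = 6d
byte 3: e4 XOR 8d = 69
byte 4: a5 XOR cb = 6e
byte 5: f5 XOR d5 = 20
byte 6: 16 XOR 62 = 74
byte 7: 65 XOR 0d = 68
byte 8: 31 XOR 54 = 65
byte 9: ad XOR 8d = 20

61 64 6d 69 6e 20 74 68 65 20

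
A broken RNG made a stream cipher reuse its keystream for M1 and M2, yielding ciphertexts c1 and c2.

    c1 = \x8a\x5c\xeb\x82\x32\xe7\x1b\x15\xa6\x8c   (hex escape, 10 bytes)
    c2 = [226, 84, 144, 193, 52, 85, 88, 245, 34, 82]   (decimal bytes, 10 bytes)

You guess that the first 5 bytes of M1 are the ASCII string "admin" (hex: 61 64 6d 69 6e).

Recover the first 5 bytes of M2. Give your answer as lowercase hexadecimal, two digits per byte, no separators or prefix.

096c162a68

First, c1 ⊕ c2 = (M1 ⊕ K) ⊕ (M2 ⊕ K) = M1 ⊕ M2, so the key drops out. Then M2 = (M1 ⊕ M2) ⊕ M1 over the first 5 bytes.
byte 0: (8a ^ e2) ^ 61 = 68 ^ 61 = 09
byte 1: (5c ^ 54) ^ 64 = 08 ^ 64 = 6c
byte 2: (eb ^ 90) ^ 6d = 7b ^ 6d = 16
byte 3: (82 ^ c1) ^ 69 = 43 ^ 69 = 2a
byte 4: (32 ^ 34) ^ 6e = 06 ^ 6e = 68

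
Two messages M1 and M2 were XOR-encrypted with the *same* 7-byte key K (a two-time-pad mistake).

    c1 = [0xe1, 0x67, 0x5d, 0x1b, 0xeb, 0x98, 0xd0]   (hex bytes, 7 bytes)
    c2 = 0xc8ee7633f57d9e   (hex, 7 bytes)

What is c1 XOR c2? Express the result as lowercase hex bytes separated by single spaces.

29 89 2b 28 1e e5 4e

c1 ⊕ c2 = (M1 ⊕ K) ⊕ (M2 ⊕ K) = M1 ⊕ M2 — the shared key cancels under XOR.
byte 0: e1 xor c8 = 29
byte 1: 67 xor ee = 89
byte 2: 5d xor 76 = 2b
byte 3: 1b xor 33 = 28
byte 4: eb xor f5 = 1e
byte 5: 98 xor 7d = e5
byte 6: d0 xor 9e = 4e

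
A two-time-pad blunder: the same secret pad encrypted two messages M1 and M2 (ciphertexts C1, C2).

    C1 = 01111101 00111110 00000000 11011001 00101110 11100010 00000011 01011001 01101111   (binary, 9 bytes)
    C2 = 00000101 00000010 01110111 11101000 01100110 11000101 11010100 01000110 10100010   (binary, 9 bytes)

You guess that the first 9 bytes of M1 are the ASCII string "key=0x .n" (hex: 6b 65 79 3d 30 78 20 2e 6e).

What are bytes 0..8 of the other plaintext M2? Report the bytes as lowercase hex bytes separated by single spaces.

First, C1 ⊕ C2 = (M1 ⊕ K) ⊕ (M2 ⊕ K) = M1 ⊕ M2, so the key drops out. Then M2 = (M1 ⊕ M2) ⊕ M1 over the first 9 bytes.
byte 0: (7d xor 05) xor 6b = 78 xor 6b = 13
byte 1: (3e xor 02) xor 65 = 3c xor 65 = 59
byte 2: (00 xor 77) xor 79 = 77 xor 79 = 0e
byte 3: (d9 xor e8) xor 3d = 31 xor 3d = 0c
byte 4: (2e xor 66) xor 30 = 48 xor 30 = 78
byte 5: (e2 xor c5) xor 78 = 27 xor 78 = 5f
byte 6: (03 xor d4) xor 20 = d7 xor 20 = f7
byte 7: (59 xor 46) xor 2e = 1f xor 2e = 31
byte 8: (6f xor a2) xor 6e = cd xor 6e = a3

13 59 0e 0c 78 5f f7 31 a3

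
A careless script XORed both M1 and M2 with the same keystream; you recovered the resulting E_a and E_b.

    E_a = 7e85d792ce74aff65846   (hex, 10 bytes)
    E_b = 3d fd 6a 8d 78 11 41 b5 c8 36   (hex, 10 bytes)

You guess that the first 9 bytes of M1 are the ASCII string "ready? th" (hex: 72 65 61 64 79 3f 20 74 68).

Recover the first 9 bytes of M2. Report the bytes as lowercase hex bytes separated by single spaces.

31 1d dc 7b cf 5a ce 37 f8

First, E_a ⊕ E_b = (M1 ⊕ K) ⊕ (M2 ⊕ K) = M1 ⊕ M2, so the key drops out. Then M2 = (M1 ⊕ M2) ⊕ M1 over the first 9 bytes.
byte 0: (7e ⊕ 3d) ⊕ 72 = 43 ⊕ 72 = 31
byte 1: (85 ⊕ fd) ⊕ 65 = 78 ⊕ 65 = 1d
byte 2: (d7 ⊕ 6a) ⊕ 61 = bd ⊕ 61 = dc
byte 3: (92 ⊕ 8d) ⊕ 64 = 1f ⊕ 64 = 7b
byte 4: (ce ⊕ 78) ⊕ 79 = b6 ⊕ 79 = cf
byte 5: (74 ⊕ 11) ⊕ 3f = 65 ⊕ 3f = 5a
byte 6: (af ⊕ 41) ⊕ 20 = ee ⊕ 20 = ce
byte 7: (f6 ⊕ b5) ⊕ 74 = 43 ⊕ 74 = 37
byte 8: (58 ⊕ c8) ⊕ 68 = 90 ⊕ 68 = f8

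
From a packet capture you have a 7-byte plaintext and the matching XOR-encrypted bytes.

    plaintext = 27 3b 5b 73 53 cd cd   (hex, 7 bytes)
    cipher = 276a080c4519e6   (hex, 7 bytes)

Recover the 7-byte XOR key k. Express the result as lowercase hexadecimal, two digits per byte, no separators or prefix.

Since cipher = plaintext ⊕ k, XORing both sides with plaintext gives k = plaintext ⊕ cipher.
 39 ^  39 =   0
 59 ^ 106 =  81
 91 ^   8 =  83
115 ^  12 = 127
 83 ^  69 =  22
205 ^  25 = 212
205 ^ 230 =  43

0051537f16d42b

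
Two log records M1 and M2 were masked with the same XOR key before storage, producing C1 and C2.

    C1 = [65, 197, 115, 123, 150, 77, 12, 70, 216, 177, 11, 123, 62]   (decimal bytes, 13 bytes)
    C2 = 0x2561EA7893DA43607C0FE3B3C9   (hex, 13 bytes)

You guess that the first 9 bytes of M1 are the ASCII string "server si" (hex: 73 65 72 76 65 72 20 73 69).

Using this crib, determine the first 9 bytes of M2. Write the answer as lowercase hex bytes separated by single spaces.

First, C1 ⊕ C2 = (M1 ⊕ K) ⊕ (M2 ⊕ K) = M1 ⊕ M2, so the key drops out. Then M2 = (M1 ⊕ M2) ⊕ M1 over the first 9 bytes.
byte 0: (41 XOR 25) XOR 73 = 64 XOR 73 = 17
byte 1: (c5 XOR 61) XOR 65 = a4 XOR 65 = c1
byte 2: (73 XOR ea) XOR 72 = 99 XOR 72 = eb
byte 3: (7b XOR 78) XOR 76 = 03 XOR 76 = 75
byte 4: (96 XOR 93) XOR 65 = 05 XOR 65 = 60
byte 5: (4d XOR da) XOR 72 = 97 XOR 72 = e5
byte 6: (0c XOR 43) XOR 20 = 4f XOR 20 = 6f
byte 7: (46 XOR 60) XOR 73 = 26 XOR 73 = 55
byte 8: (d8 XOR 7c) XOR 69 = a4 XOR 69 = cd

17 c1 eb 75 60 e5 6f 55 cd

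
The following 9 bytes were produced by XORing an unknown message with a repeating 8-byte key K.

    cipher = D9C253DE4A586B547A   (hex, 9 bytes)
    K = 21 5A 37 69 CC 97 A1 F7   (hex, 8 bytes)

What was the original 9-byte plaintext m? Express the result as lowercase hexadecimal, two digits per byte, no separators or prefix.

The 8-byte key repeats, so the effective keystream is 21 5a 37 69 cc 97 a1 f7 21.
byte 0: 11011001 XOR 00100001 = 11111000
byte 1: 11000010 XOR 01011010 = 10011000
byte 2: 01010011 XOR 00110111 = 01100100
byte 3: 11011110 XOR 01101001 = 10110111
byte 4: 01001010 XOR 11001100 = 10000110
byte 5: 01011000 XOR 10010111 = 11001111
byte 6: 01101011 XOR 10100001 = 11001010
byte 7: 01010100 XOR 11110111 = 10100011
byte 8: 01111010 XOR 00100001 = 01011011

f89864b786cfcaa35b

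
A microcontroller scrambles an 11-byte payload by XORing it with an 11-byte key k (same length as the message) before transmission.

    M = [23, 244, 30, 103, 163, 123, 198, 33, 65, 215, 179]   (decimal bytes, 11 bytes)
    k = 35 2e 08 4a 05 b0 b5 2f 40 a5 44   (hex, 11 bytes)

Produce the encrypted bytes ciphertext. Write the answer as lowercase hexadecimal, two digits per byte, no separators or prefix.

22da162da6cb730e0172f7

00010111 ^ 00110101 = 00100010
11110100 ^ 00101110 = 11011010
00011110 ^ 00001000 = 00010110
01100111 ^ 01001010 = 00101101
10100011 ^ 00000101 = 10100110
01111011 ^ 10110000 = 11001011
11000110 ^ 10110101 = 01110011
00100001 ^ 00101111 = 00001110
01000001 ^ 01000000 = 00000001
11010111 ^ 10100101 = 01110010
10110011 ^ 01000100 = 11110111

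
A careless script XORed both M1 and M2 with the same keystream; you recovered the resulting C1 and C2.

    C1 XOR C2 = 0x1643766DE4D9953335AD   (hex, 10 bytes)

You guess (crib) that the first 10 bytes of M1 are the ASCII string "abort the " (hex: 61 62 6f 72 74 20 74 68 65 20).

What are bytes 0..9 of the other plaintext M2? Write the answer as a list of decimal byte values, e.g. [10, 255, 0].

Since C1 ⊕ C2 = M1 ⊕ M2, XORing with the guessed M1 bytes yields the corresponding M2 bytes: M2 = (C1 ⊕ C2) ⊕ M1.
byte 0: 00010110 ⊕ 01100001 = 01110111
byte 1: 01000011 ⊕ 01100010 = 00100001
byte 2: 01110110 ⊕ 01101111 = 00011001
byte 3: 01101101 ⊕ 01110010 = 00011111
byte 4: 11100100 ⊕ 01110100 = 10010000
byte 5: 11011001 ⊕ 00100000 = 11111001
byte 6: 10010101 ⊕ 01110100 = 11100001
byte 7: 00110011 ⊕ 01101000 = 01011011
byte 8: 00110101 ⊕ 01100101 = 01010000
byte 9: 10101101 ⊕ 00100000 = 10001101

[119, 33, 25, 31, 144, 249, 225, 91, 80, 141]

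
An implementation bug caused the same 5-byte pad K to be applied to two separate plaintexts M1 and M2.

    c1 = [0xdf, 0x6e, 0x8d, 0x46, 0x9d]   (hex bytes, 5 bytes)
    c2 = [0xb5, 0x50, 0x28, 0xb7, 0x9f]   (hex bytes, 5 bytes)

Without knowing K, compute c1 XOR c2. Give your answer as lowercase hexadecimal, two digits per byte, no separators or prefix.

c1 ⊕ c2 = (M1 ⊕ K) ⊕ (M2 ⊕ K) = M1 ⊕ M2 — the shared key cancels under XOR.
df ^ b5 = 6a
6e ^ 50 = 3e
8d ^ 28 = a5
46 ^ b7 = f1
9d ^ 9f = 02

6a3ea5f102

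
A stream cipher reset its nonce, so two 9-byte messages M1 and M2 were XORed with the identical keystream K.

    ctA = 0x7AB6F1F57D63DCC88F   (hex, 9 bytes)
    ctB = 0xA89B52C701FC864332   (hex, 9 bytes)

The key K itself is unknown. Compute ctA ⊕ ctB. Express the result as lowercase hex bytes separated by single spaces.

d2 2d a3 32 7c 9f 5a 8b bd

ctA ⊕ ctB = (M1 ⊕ K) ⊕ (M2 ⊕ K) = M1 ⊕ M2 — the shared key cancels under XOR.
01111010 xor 10101000 = 11010010
10110110 xor 10011011 = 00101101
11110001 xor 01010010 = 10100011
11110101 xor 11000111 = 00110010
01111101 xor 00000001 = 01111100
01100011 xor 11111100 = 10011111
11011100 xor 10000110 = 01011010
11001000 xor 01000011 = 10001011
10001111 xor 00110010 = 10111101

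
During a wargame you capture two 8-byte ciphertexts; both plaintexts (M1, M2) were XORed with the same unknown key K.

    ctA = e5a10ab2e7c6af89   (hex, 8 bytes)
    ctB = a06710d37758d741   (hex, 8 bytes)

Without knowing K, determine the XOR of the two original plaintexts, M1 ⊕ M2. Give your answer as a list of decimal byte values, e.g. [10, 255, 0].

[69, 198, 26, 97, 144, 158, 120, 200]

ctA ⊕ ctB = (M1 ⊕ K) ⊕ (M2 ⊕ K) = M1 ⊕ M2 — the shared key cancels under XOR.
e5 ⊕ a0 = 45
a1 ⊕ 67 = c6
0a ⊕ 10 = 1a
b2 ⊕ d3 = 61
e7 ⊕ 77 = 90
c6 ⊕ 58 = 9e
af ⊕ d7 = 78
89 ⊕ 41 = c8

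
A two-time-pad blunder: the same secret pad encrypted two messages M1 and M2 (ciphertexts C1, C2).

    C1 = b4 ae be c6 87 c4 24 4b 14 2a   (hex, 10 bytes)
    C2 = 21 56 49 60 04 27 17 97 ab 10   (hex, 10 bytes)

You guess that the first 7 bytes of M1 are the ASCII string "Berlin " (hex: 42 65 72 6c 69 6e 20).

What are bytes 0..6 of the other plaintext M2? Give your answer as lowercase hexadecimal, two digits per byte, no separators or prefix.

First, C1 ⊕ C2 = (M1 ⊕ K) ⊕ (M2 ⊕ K) = M1 ⊕ M2, so the key drops out. Then M2 = (M1 ⊕ M2) ⊕ M1 over the first 7 bytes.
byte 0: (b4 ^ 21) ^ 42 = 95 ^ 42 = d7
byte 1: (ae ^ 56) ^ 65 = f8 ^ 65 = 9d
byte 2: (be ^ 49) ^ 72 = f7 ^ 72 = 85
byte 3: (c6 ^ 60) ^ 6c = a6 ^ 6c = ca
byte 4: (87 ^ 04) ^ 69 = 83 ^ 69 = ea
byte 5: (c4 ^ 27) ^ 6e = e3 ^ 6e = 8d
byte 6: (24 ^ 17) ^ 20 = 33 ^ 20 = 13

d79d85caea8d13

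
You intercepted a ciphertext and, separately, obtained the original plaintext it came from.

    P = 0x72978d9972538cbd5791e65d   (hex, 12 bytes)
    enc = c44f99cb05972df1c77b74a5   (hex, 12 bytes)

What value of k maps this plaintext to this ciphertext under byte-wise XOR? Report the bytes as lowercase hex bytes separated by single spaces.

b6 d8 14 52 77 c4 a1 4c 90 ea 92 f8

Since enc = P ⊕ k, XORing both sides with P gives k = P ⊕ enc.
byte 0: 72 xor c4 = b6
byte 1: 97 xor 4f = d8
byte 2: 8d xor 99 = 14
byte 3: 99 xor cb = 52
byte 4: 72 xor 05 = 77
byte 5: 53 xor 97 = c4
byte 6: 8c xor 2d = a1
byte 7: bd xor f1 = 4c
byte 8: 57 xor c7 = 90
byte 9: 91 xor 7b = ea
byte 10: e6 xor 74 = 92
byte 11: 5d xor a5 = f8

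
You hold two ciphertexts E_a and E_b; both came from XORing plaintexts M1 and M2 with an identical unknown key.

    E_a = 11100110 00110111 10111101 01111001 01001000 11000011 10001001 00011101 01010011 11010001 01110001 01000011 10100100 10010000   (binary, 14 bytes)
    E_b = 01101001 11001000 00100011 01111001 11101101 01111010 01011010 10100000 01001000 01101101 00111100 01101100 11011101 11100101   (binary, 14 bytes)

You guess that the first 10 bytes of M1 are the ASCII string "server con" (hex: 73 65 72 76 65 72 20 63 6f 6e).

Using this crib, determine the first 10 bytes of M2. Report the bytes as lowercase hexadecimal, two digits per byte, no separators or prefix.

First, E_a ⊕ E_b = (M1 ⊕ K) ⊕ (M2 ⊕ K) = M1 ⊕ M2, so the key drops out. Then M2 = (M1 ⊕ M2) ⊕ M1 over the first 10 bytes.
byte 0: (e6 ^ 69) ^ 73 = 8f ^ 73 = fc
byte 1: (37 ^ c8) ^ 65 = ff ^ 65 = 9a
byte 2: (bd ^ 23) ^ 72 = 9e ^ 72 = ec
byte 3: (79 ^ 79) ^ 76 = 00 ^ 76 = 76
byte 4: (48 ^ ed) ^ 65 = a5 ^ 65 = c0
byte 5: (c3 ^ 7a) ^ 72 = b9 ^ 72 = cb
byte 6: (89 ^ 5a) ^ 20 = d3 ^ 20 = f3
byte 7: (1d ^ a0) ^ 63 = bd ^ 63 = de
byte 8: (53 ^ 48) ^ 6f = 1b ^ 6f = 74
byte 9: (d1 ^ 6d) ^ 6e = bc ^ 6e = d2

fc9aec76c0cbf3de74d2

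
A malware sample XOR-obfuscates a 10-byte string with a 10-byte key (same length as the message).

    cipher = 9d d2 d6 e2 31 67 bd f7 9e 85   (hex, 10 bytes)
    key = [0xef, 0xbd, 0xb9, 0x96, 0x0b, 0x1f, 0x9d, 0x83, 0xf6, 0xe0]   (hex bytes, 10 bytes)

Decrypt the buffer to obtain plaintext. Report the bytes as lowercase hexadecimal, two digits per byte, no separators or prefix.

10011101 xor 11101111 = 01110010
11010010 xor 10111101 = 01101111
11010110 xor 10111001 = 01101111
11100010 xor 10010110 = 01110100
00110001 xor 00001011 = 00111010
01100111 xor 00011111 = 01111000
10111101 xor 10011101 = 00100000
11110111 xor 10000011 = 01110100
10011110 xor 11110110 = 01101000
10000101 xor 11100000 = 01100101

726f6f743a7820746865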